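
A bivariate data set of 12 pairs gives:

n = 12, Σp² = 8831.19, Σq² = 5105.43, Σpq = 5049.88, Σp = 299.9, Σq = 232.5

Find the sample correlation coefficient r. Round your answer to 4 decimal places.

r = (nΣpq − ΣpΣq) / √[(nΣp² − (Σp)²)(nΣq² − (Σq)²)]
Numerator: 12×5049.88 − 299.9×232.5 = -9128.19
Denominator: √[(105974.28 − 89940.01)(61265.16 − 54056.25)] = √[16034.27 × 7208.91] = 10751.2608
r = -9128.19 / 10751.2608 ≈ -0.8490

-0.8490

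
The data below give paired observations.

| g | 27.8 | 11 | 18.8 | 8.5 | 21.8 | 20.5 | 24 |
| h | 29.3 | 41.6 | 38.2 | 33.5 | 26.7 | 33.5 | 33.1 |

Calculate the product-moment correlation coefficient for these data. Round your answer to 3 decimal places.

n = 7, Σg = 132.4, Σh = 235.9, Σg² = 2791.02, Σh² = 8101.29, Σgh = 4338.26
nΣgh − ΣgΣh = 30367.82 − 31233.16 = -865.34
nΣg² − (Σg)² = 19537.14 − 17529.76 = 2007.38; nΣh² − (Σh)² = 56709.03 − 55648.81 = 1060.22
r = -865.34 / √(2007.38 × 1060.22) = -865.34 / 1458.8572 ≈ -0.593

-0.593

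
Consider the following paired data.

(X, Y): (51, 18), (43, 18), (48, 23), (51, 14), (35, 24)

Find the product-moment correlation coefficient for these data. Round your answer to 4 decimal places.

n = 5, ΣX = 228, ΣY = 97, ΣX² = 10580, ΣY² = 1949, ΣXY = 4350
nΣXY − ΣXΣY = 21750 − 22116 = -366
nΣX² − (ΣX)² = 52900 − 51984 = 916; nΣY² − (ΣY)² = 9745 − 9409 = 336
r = -366 / √(916 × 336) = -366 / 554.7756 ≈ -0.6597

-0.6597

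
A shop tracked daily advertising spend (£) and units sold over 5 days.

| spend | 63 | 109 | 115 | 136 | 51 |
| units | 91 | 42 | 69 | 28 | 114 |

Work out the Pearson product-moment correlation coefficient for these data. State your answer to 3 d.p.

-0.935

n = 5, Σx = 474, Σy = 344, Σx² = 50172, Σy² = 28586, Σxy = 27868
nΣxy − ΣxΣy = 139340 − 163056 = -23716
nΣx² − (Σx)² = 250860 − 224676 = 26184; nΣy² − (Σy)² = 142930 − 118336 = 24594
r = -23716 / √(26184 × 24594) = -23716 / 25376.5501 ≈ -0.935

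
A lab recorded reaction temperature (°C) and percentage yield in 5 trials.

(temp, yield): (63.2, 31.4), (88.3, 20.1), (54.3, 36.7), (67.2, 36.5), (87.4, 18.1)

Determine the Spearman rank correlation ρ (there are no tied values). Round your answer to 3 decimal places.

Rank temp: 2, 5, 1, 3, 4
Rank yield: 3, 2, 5, 4, 1
d = rank(temp) − rank(yield): -1, 3, -4, -1, 3; Σd² = 36
ρ = 1 − 6Σd² / [n(n²−1)] = 1 − 6×36 / (5×24) = 1 − 216/120 ≈ -0.800

-0.800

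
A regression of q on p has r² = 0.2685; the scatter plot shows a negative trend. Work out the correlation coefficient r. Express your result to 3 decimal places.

-0.518

|r| = √0.2685 = 0.518
The association is negative, so r = −0.518.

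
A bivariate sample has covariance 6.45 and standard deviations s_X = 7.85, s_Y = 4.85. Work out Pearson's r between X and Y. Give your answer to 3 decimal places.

0.169

r = Cov(X,Y) / (s_X · s_Y) = 6.45 / (7.85 × 4.85)
  = 6.45 / 38.0725 ≈ 0.169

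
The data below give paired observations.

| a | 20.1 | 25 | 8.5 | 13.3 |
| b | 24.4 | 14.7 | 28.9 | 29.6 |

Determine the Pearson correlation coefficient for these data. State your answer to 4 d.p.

n = 4, Σa = 66.9, Σb = 97.6, Σa² = 1278.15, Σb² = 2522.82, Σab = 1497.27
nΣab − ΣaΣb = 5989.08 − 6529.44 = -540.36
nΣa² − (Σa)² = 5112.6 − 4475.61 = 636.99; nΣb² − (Σb)² = 10091.28 − 9525.76 = 565.52
r = -540.36 / √(636.99 × 565.52) = -540.36 / 600.1921 ≈ -0.9003

-0.9003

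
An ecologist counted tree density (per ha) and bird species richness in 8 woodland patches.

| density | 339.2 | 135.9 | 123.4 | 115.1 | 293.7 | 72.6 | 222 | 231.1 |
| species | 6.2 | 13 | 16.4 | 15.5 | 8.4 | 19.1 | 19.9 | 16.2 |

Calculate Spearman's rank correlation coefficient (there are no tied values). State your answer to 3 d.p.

-0.595

Rank density: 8, 4, 3, 2, 7, 1, 5, 6
Rank species: 1, 3, 6, 4, 2, 7, 8, 5
d = rank(density) − rank(species): 7, 1, -3, -2, 5, -6, -3, 1; Σd² = 134
ρ = 1 − 6Σd² / [n(n²−1)] = 1 − 6×134 / (8×63) = 1 − 804/504 ≈ -0.595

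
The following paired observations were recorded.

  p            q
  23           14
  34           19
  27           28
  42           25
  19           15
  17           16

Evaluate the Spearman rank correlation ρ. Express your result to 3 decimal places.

Rank p: 3, 5, 4, 6, 2, 1
Rank q: 1, 4, 6, 5, 2, 3
d = rank(p) − rank(q): 2, 1, -2, 1, 0, -2; Σd² = 14
ρ = 1 − 6Σd² / [n(n²−1)] = 1 − 6×14 / (6×35) = 1 − 84/210 ≈ 0.600

0.600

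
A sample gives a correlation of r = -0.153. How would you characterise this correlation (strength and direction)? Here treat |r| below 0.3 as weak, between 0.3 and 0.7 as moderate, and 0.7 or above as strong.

weak negative

r = -0.153 < 0 so the relationship is negative.
|r| = 0.153, which falls in the weak range.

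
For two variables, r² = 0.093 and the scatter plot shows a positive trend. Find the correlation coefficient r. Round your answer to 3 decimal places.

|r| = √0.093 = 0.305
The association is positive, so r = 0.305.

0.305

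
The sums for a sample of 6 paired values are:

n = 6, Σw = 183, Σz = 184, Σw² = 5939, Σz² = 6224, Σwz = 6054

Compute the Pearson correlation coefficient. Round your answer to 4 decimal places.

r = (nΣwz − ΣwΣz) / √[(nΣw² − (Σw)²)(nΣz² − (Σz)²)]
Numerator: 6×6054 − 183×184 = 2652
Denominator: √[(35634 − 33489)(37344 − 33856)] = √[2145 × 3488] = 2735.2806
r = 2652 / 2735.2806 ≈ 0.9696

0.9696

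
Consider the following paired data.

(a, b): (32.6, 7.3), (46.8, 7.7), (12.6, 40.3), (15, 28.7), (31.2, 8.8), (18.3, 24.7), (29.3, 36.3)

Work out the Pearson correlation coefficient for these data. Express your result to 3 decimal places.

n = 7, Σa = 185.8, Σb = 153.8, Σa² = 5803.58, Σb² = 4565.58, Σab = 3326.78
nΣab − ΣaΣb = 23287.46 − 28576.04 = -5288.58
nΣa² − (Σa)² = 40625.06 − 34521.64 = 6103.42; nΣb² − (Σb)² = 31959.06 − 23654.44 = 8304.62
r = -5288.58 / √(6103.42 × 8304.62) = -5288.58 / 7119.4511 ≈ -0.743

-0.743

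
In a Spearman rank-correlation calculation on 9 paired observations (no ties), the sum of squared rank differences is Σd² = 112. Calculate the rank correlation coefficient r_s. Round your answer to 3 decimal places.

0.067

ρ = 1 − 6Σd² / [n(n²−1)] = 1 − 6×112 / (9×80)
  = 1 − 672/720 = 1 − 0.9333 ≈ 0.067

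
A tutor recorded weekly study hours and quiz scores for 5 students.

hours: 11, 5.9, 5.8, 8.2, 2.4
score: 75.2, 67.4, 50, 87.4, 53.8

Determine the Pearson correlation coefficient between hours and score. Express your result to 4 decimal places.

n = 5, Σx = 33.3, Σy = 333.8, Σx² = 262.45, Σy² = 23231, Σxy = 2360.66
nΣxy − ΣxΣy = 11803.3 − 11115.54 = 687.76
nΣx² − (Σx)² = 1312.25 − 1108.89 = 203.36; nΣy² − (Σy)² = 116155 − 111422.44 = 4732.56
r = 687.76 / √(203.36 × 4732.56) = 687.76 / 981.0267 ≈ 0.7011

0.7011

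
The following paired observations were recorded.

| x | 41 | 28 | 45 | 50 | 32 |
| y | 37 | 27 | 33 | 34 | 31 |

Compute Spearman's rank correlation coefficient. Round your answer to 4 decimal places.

0.7000

Rank x: 3, 1, 4, 5, 2
Rank y: 5, 1, 3, 4, 2
d = rank(x) − rank(y): -2, 0, 1, 1, 0; Σd² = 6
ρ = 1 − 6Σd² / [n(n²−1)] = 1 − 6×6 / (5×24) = 1 − 36/120 ≈ 0.7000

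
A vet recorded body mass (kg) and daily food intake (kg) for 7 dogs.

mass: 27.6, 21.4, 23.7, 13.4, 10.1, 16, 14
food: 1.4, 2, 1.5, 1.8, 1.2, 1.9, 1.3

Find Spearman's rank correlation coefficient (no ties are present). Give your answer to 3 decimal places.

Rank mass: 7, 5, 6, 2, 1, 4, 3
Rank food: 3, 7, 4, 5, 1, 6, 2
d = rank(mass) − rank(food): 4, -2, 2, -3, 0, -2, 1; Σd² = 38
ρ = 1 − 6Σd² / [n(n²−1)] = 1 − 6×38 / (7×48) = 1 − 228/336 ≈ 0.321

0.321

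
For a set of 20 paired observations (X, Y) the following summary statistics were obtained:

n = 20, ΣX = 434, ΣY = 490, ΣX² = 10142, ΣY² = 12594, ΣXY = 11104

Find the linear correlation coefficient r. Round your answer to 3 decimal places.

r = (nΣXY − ΣXΣY) / √[(nΣX² − (ΣX)²)(nΣY² − (ΣY)²)]
Numerator: 20×11104 − 434×490 = 9420
Denominator: √[(202840 − 188356)(251880 − 240100)] = √[14484 × 11780] = 13062.2173
r = 9420 / 13062.2173 ≈ 0.721

0.721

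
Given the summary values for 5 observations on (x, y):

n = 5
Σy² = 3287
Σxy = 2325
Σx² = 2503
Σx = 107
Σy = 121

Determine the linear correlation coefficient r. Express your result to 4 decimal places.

-0.9560

r = (nΣxy − ΣxΣy) / √[(nΣx² − (Σx)²)(nΣy² − (Σy)²)]
Numerator: 5×2325 − 107×121 = -1322
Denominator: √[(12515 − 11449)(16435 − 14641)] = √[1066 × 1794] = 1382.8970
r = -1322 / 1382.8970 ≈ -0.9560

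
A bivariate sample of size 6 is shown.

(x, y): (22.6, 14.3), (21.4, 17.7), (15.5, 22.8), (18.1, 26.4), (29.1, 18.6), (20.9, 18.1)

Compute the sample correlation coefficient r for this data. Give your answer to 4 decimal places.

n = 6, Σx = 127.6, Σy = 117.9, Σx² = 2820.2, Σy² = 2408.15, Σxy = 2452.75
nΣxy − ΣxΣy = 14716.5 − 15044.04 = -327.54
nΣx² − (Σx)² = 16921.2 − 16281.76 = 639.44; nΣy² − (Σy)² = 14448.9 − 13900.41 = 548.49
r = -327.54 / √(639.44 × 548.49) = -327.54 / 592.2216 ≈ -0.5531

-0.5531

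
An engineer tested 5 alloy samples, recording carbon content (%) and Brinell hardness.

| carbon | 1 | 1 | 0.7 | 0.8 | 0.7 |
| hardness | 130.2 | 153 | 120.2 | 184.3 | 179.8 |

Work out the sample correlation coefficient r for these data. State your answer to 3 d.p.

-0.233

n = 5, Σx = 4.2, Σy = 767.5, Σx² = 3.62, Σy² = 121103.61, Σxy = 640.64
nΣxy − ΣxΣy = 3203.2 − 3223.5 = -20.3
nΣx² − (Σx)² = 18.1 − 17.64 = 0.46; nΣy² − (Σy)² = 605518.05 − 589056.25 = 16461.8
r = -20.3 / √(0.46 × 16461.8) = -20.3 / 87.0197 ≈ -0.233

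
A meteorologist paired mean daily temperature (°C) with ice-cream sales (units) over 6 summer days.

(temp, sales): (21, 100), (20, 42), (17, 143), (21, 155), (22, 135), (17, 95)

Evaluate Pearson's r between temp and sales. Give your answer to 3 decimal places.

0.076

n = 6, Σx = 118, Σy = 670, Σx² = 2344, Σy² = 83488, Σxy = 13211
nΣxy − ΣxΣy = 79266 − 79060 = 206
nΣx² − (Σx)² = 14064 − 13924 = 140; nΣy² − (Σy)² = 500928 − 448900 = 52028
r = 206 / √(140 × 52028) = 206 / 2698.8738 ≈ 0.076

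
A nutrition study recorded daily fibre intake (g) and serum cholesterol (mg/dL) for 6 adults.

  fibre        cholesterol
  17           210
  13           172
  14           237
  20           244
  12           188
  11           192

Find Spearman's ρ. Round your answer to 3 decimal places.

Rank fibre: 5, 3, 4, 6, 2, 1
Rank cholesterol: 4, 1, 5, 6, 2, 3
d = rank(fibre) − rank(cholesterol): 1, 2, -1, 0, 0, -2; Σd² = 10
ρ = 1 − 6Σd² / [n(n²−1)] = 1 − 6×10 / (6×35) = 1 − 60/210 ≈ 0.714

0.714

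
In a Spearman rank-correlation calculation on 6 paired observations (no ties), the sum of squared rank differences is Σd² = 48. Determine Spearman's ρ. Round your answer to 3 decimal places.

-0.371

ρ = 1 − 6Σd² / [n(n²−1)] = 1 − 6×48 / (6×35)
  = 1 − 288/210 = 1 − 1.3714 ≈ -0.371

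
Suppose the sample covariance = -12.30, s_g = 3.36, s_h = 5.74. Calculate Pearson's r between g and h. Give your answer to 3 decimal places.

-0.638

r = Cov(g,h) / (s_g · s_h) = -12.30 / (3.36 × 5.74)
  = -12.30 / 19.2864 ≈ -0.638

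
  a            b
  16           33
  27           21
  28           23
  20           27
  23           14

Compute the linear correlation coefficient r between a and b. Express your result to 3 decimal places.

-0.637

n = 5, Σa = 114, Σb = 118, Σa² = 2698, Σb² = 2984, Σab = 2601
nΣab − ΣaΣb = 13005 − 13452 = -447
nΣa² − (Σa)² = 13490 − 12996 = 494; nΣb² − (Σb)² = 14920 − 13924 = 996
r = -447 / √(494 × 996) = -447 / 701.4442 ≈ -0.637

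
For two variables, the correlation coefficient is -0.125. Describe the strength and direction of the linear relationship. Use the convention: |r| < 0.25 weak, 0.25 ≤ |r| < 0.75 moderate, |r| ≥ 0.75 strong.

r = -0.125 < 0 so the relationship is negative.
|r| = 0.125, which falls in the weak range.

weak negative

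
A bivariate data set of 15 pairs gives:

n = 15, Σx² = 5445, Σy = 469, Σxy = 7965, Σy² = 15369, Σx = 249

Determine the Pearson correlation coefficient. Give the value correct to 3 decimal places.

r = (nΣxy − ΣxΣy) / √[(nΣx² − (Σx)²)(nΣy² − (Σy)²)]
Numerator: 15×7965 − 249×469 = 2694
Denominator: √[(81675 − 62001)(230535 − 219961)] = √[19674 × 10574] = 14423.3448
r = 2694 / 14423.3448 ≈ 0.187

0.187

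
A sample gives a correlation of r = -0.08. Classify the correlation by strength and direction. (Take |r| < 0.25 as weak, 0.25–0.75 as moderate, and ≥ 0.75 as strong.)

r = -0.08 < 0 so the relationship is negative.
|r| = 0.08, which falls in the weak range.

weak negative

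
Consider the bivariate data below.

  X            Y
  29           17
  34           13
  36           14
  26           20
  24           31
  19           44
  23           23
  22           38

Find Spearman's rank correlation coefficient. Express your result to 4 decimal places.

-0.9524

Rank X: 6, 7, 8, 5, 4, 1, 3, 2
Rank Y: 3, 1, 2, 4, 6, 8, 5, 7
d = rank(X) − rank(Y): 3, 6, 6, 1, -2, -7, -2, -5; Σd² = 164
ρ = 1 − 6Σd² / [n(n²−1)] = 1 − 6×164 / (8×63) = 1 − 984/504 ≈ -0.9524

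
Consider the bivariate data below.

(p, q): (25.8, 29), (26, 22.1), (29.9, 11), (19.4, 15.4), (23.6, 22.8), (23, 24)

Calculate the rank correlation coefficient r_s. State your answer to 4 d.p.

-0.2571

Rank p: 4, 5, 6, 1, 3, 2
Rank q: 6, 3, 1, 2, 4, 5
d = rank(p) − rank(q): -2, 2, 5, -1, -1, -3; Σd² = 44
ρ = 1 − 6Σd² / [n(n²−1)] = 1 − 6×44 / (6×35) = 1 − 264/210 ≈ -0.2571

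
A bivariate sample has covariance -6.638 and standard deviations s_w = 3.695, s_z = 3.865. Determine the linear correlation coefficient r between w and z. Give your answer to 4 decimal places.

r = Cov(w,z) / (s_w · s_z) = -6.638 / (3.695 × 3.865)
  = -6.638 / 14.2812 ≈ -0.4648

-0.4648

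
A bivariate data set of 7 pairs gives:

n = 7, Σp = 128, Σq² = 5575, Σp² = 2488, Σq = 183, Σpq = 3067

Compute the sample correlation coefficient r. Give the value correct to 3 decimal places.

r = (nΣpq − ΣpΣq) / √[(nΣp² − (Σp)²)(nΣq² − (Σq)²)]
Numerator: 7×3067 − 128×183 = -1955
Denominator: √[(17416 − 16384)(39025 − 33489)] = √[1032 × 5536] = 2390.2201
r = -1955 / 2390.2201 ≈ -0.818

-0.818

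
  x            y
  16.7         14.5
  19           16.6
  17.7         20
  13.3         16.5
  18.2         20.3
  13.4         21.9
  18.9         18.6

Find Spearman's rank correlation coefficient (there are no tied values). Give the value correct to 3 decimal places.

Rank x: 3, 7, 4, 1, 5, 2, 6
Rank y: 1, 3, 5, 2, 6, 7, 4
d = rank(x) − rank(y): 2, 4, -1, -1, -1, -5, 2; Σd² = 52
ρ = 1 − 6Σd² / [n(n²−1)] = 1 − 6×52 / (7×48) = 1 − 312/336 ≈ 0.071

0.071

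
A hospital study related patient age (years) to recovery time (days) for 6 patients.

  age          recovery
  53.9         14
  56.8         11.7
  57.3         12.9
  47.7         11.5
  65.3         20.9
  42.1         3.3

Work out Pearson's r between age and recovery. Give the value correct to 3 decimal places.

0.918

n = 6, Σx = 323.1, Σy = 74.3, Σx² = 17726.53, Σy² = 1079.25, Σxy = 4210.58
nΣxy − ΣxΣy = 25263.48 − 24006.33 = 1257.15
nΣx² − (Σx)² = 106359.18 − 104393.61 = 1965.57; nΣy² − (Σy)² = 6475.5 − 5520.49 = 955.01
r = 1257.15 / √(1965.57 × 955.01) = 1257.15 / 1370.0872 ≈ 0.918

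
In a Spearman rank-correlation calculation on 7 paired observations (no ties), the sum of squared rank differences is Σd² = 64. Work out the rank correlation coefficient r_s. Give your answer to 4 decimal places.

ρ = 1 − 6Σd² / [n(n²−1)] = 1 − 6×64 / (7×48)
  = 1 − 384/336 = 1 − 1.14286 ≈ -0.1429

-0.1429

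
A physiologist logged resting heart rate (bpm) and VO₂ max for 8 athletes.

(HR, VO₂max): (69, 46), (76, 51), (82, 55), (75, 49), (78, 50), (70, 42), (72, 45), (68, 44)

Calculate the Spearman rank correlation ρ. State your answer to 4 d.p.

Rank HR: 2, 6, 8, 5, 7, 3, 4, 1
Rank VO₂max: 4, 7, 8, 5, 6, 1, 3, 2
d = rank(HR) − rank(VO₂max): -2, -1, 0, 0, 1, 2, 1, -1; Σd² = 12
ρ = 1 − 6Σd² / [n(n²−1)] = 1 − 6×12 / (8×63) = 1 − 72/504 ≈ 0.8571

0.8571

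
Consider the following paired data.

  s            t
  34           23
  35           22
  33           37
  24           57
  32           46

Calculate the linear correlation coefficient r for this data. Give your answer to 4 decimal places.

n = 5, Σs = 158, Σt = 185, Σs² = 5070, Σt² = 7747, Σst = 5613
nΣst − ΣsΣt = 28065 − 29230 = -1165
nΣs² − (Σs)² = 25350 − 24964 = 386; nΣt² − (Σt)² = 38735 − 34225 = 4510
r = -1165 / √(386 × 4510) = -1165 / 1319.4165 ≈ -0.8830

-0.8830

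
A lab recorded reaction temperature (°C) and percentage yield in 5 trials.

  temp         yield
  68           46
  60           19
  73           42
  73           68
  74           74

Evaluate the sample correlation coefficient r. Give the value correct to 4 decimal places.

n = 5, Σx = 348, Σy = 249, Σx² = 24358, Σy² = 14341, Σxy = 17774
nΣxy − ΣxΣy = 88870 − 86652 = 2218
nΣx² − (Σx)² = 121790 − 121104 = 686; nΣy² − (Σy)² = 71705 − 62001 = 9704
r = 2218 / √(686 × 9704) = 2218 / 2580.1054 ≈ 0.8597

0.8597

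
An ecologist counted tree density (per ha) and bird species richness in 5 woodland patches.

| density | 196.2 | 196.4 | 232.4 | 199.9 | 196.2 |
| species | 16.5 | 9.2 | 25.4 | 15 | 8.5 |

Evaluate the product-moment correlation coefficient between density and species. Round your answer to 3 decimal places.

n = 5, Σx = 1021.1, Σy = 74.6, Σx² = 209531.61, Σy² = 1299.3, Σxy = 15613.34
nΣxy − ΣxΣy = 78066.7 − 76174.06 = 1892.64
nΣx² − (Σx)² = 1047658.05 − 1042645.21 = 5012.84; nΣy² − (Σy)² = 6496.5 − 5565.16 = 931.34
r = 1892.64 / √(5012.84 × 931.34) = 1892.64 / 2160.7078 ≈ 0.876

0.876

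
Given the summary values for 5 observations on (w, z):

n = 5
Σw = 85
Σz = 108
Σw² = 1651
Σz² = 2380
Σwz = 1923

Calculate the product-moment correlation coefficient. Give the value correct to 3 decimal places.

r = (nΣwz − ΣwΣz) / √[(nΣw² − (Σw)²)(nΣz² − (Σz)²)]
Numerator: 5×1923 − 85×108 = 435
Denominator: √[(8255 − 7225)(11900 − 11664)] = √[1030 × 236] = 493.0314
r = 435 / 493.0314 ≈ 0.882

0.882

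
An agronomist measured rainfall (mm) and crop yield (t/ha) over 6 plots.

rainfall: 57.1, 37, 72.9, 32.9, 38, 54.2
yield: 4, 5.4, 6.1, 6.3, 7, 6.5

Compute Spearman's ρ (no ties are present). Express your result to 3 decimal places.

Rank rainfall: 5, 2, 6, 1, 3, 4
Rank yield: 1, 2, 3, 4, 6, 5
d = rank(rainfall) − rank(yield): 4, 0, 3, -3, -3, -1; Σd² = 44
ρ = 1 − 6Σd² / [n(n²−1)] = 1 − 6×44 / (6×35) = 1 − 264/210 ≈ -0.257

-0.257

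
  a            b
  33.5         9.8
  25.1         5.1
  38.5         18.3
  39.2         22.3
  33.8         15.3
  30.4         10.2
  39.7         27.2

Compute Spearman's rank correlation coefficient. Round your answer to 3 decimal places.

0.964

Rank a: 3, 1, 5, 6, 4, 2, 7
Rank b: 2, 1, 5, 6, 4, 3, 7
d = rank(a) − rank(b): 1, 0, 0, 0, 0, -1, 0; Σd² = 2
ρ = 1 − 6Σd² / [n(n²−1)] = 1 − 6×2 / (7×48) = 1 − 12/336 ≈ 0.964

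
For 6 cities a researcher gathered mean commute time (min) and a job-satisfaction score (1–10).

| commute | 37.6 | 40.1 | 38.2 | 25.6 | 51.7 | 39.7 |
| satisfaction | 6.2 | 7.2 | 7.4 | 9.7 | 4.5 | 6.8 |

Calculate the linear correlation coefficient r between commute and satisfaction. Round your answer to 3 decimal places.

n = 6, Σx = 232.9, Σy = 41.8, Σx² = 9385.35, Σy² = 305.62, Σxy = 1555.45
nΣxy − ΣxΣy = 9332.7 − 9735.22 = -402.52
nΣx² − (Σx)² = 56312.1 − 54242.41 = 2069.69; nΣy² − (Σy)² = 1833.72 − 1747.24 = 86.48
r = -402.52 / √(2069.69 × 86.48) = -402.52 / 423.0683 ≈ -0.951

-0.951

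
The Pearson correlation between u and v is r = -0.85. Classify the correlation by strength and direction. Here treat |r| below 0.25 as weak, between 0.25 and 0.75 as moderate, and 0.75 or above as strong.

r = -0.85 < 0 so the relationship is negative.
|r| = 0.85, which falls in the strong range.

strong negative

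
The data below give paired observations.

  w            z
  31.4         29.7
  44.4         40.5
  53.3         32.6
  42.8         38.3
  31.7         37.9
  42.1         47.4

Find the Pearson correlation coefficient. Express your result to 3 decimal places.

n = 6, Σw = 245.7, Σz = 226.4, Σw² = 10407.35, Σz² = 8735.16, Σwz = 9304.57
nΣwz − ΣwΣz = 55827.42 − 55626.48 = 200.94
nΣw² − (Σw)² = 62444.1 − 60368.49 = 2075.61; nΣz² − (Σz)² = 52410.96 − 51256.96 = 1154
r = 200.94 / √(2075.61 × 1154) = 200.94 / 1547.6608 ≈ 0.130

0.130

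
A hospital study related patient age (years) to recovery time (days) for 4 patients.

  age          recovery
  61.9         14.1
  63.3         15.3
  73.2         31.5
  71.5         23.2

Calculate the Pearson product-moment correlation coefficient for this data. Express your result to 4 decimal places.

n = 4, Σx = 269.9, Σy = 84.1, Σx² = 18308.99, Σy² = 1963.39, Σxy = 5805.88
nΣxy − ΣxΣy = 23223.52 − 22698.59 = 524.93
nΣx² − (Σx)² = 73235.96 − 72846.01 = 389.95; nΣy² − (Σy)² = 7853.56 − 7072.81 = 780.75
r = 524.93 / √(389.95 × 780.75) = 524.93 / 551.7730 ≈ 0.9514

0.9514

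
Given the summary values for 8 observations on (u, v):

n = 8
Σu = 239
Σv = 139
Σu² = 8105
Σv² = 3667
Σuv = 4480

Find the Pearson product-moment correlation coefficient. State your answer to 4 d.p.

r = (nΣuv − ΣuΣv) / √[(nΣu² − (Σu)²)(nΣv² − (Σv)²)]
Numerator: 8×4480 − 239×139 = 2619
Denominator: √[(64840 − 57121)(29336 − 19321)] = √[7719 × 10015] = 8792.3708
r = 2619 / 8792.3708 ≈ 0.2979

0.2979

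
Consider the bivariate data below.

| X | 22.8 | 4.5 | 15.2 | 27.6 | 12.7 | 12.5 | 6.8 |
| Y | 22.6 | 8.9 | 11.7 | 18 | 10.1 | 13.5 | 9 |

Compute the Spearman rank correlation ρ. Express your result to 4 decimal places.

Rank X: 6, 1, 5, 7, 4, 3, 2
Rank Y: 7, 1, 4, 6, 3, 5, 2
d = rank(X) − rank(Y): -1, 0, 1, 1, 1, -2, 0; Σd² = 8
ρ = 1 − 6Σd² / [n(n²−1)] = 1 − 6×8 / (7×48) = 1 − 48/336 ≈ 0.8571

0.8571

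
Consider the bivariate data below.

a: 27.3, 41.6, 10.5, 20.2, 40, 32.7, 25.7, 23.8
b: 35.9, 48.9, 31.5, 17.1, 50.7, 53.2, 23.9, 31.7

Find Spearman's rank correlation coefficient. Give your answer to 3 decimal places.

Rank a: 5, 8, 1, 2, 7, 6, 4, 3
Rank b: 5, 6, 3, 1, 7, 8, 2, 4
d = rank(a) − rank(b): 0, 2, -2, 1, 0, -2, 2, -1; Σd² = 18
ρ = 1 − 6Σd² / [n(n²−1)] = 1 − 6×18 / (8×63) = 1 − 108/504 ≈ 0.786

0.786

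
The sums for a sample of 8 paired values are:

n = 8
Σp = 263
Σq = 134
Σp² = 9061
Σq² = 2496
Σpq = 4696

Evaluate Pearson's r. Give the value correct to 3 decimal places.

0.900

r = (nΣpq − ΣpΣq) / √[(nΣp² − (Σp)²)(nΣq² − (Σq)²)]
Numerator: 8×4696 − 263×134 = 2326
Denominator: √[(72488 − 69169)(19968 − 17956)] = √[3319 × 2012] = 2584.1494
r = 2326 / 2584.1494 ≈ 0.900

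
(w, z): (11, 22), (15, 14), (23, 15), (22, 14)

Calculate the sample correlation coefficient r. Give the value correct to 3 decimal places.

-0.733

n = 4, Σw = 71, Σz = 65, Σw² = 1359, Σz² = 1101, Σwz = 1105
nΣwz − ΣwΣz = 4420 − 4615 = -195
nΣw² − (Σw)² = 5436 − 5041 = 395; nΣz² − (Σz)² = 4404 − 4225 = 179
r = -195 / √(395 × 179) = -195 / 265.9041 ≈ -0.733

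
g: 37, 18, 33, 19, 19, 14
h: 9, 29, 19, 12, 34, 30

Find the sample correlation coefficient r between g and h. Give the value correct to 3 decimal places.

-0.680

n = 6, Σg = 140, Σh = 133, Σg² = 3700, Σh² = 3483, Σgh = 2776
nΣgh − ΣgΣh = 16656 − 18620 = -1964
nΣg² − (Σg)² = 22200 − 19600 = 2600; nΣh² − (Σh)² = 20898 − 17689 = 3209
r = -1964 / √(2600 × 3209) = -1964 / 2888.4944 ≈ -0.680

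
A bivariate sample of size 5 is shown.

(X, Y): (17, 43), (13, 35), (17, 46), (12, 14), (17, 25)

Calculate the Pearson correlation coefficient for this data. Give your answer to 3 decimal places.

0.634

n = 5, ΣX = 76, ΣY = 163, ΣX² = 1180, ΣY² = 6011, ΣXY = 2561
nΣXY − ΣXΣY = 12805 − 12388 = 417
nΣX² − (ΣX)² = 5900 − 5776 = 124; nΣY² − (ΣY)² = 30055 − 26569 = 3486
r = 417 / √(124 × 3486) = 417 / 657.4679 ≈ 0.634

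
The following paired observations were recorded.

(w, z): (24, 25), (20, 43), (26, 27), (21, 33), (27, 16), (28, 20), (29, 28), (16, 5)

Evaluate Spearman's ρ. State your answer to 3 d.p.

Rank w: 4, 2, 5, 3, 6, 7, 8, 1
Rank z: 4, 8, 5, 7, 2, 3, 6, 1
d = rank(w) − rank(z): 0, -6, 0, -4, 4, 4, 2, 0; Σd² = 88
ρ = 1 − 6Σd² / [n(n²−1)] = 1 − 6×88 / (8×63) = 1 − 528/504 ≈ -0.048

-0.048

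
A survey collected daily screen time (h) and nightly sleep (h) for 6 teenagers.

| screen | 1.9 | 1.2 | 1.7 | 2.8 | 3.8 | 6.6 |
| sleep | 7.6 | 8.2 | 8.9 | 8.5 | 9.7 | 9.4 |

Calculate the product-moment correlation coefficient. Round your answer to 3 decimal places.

0.673

n = 6, Σx = 18, Σy = 52.3, Σx² = 73.78, Σy² = 458.91, Σxy = 162.11
nΣxy − ΣxΣy = 972.66 − 941.4 = 31.26
nΣx² − (Σx)² = 442.68 − 324 = 118.68; nΣy² − (Σy)² = 2753.46 − 2735.29 = 18.17
r = 31.26 / √(118.68 × 18.17) = 31.26 / 46.4372 ≈ 0.673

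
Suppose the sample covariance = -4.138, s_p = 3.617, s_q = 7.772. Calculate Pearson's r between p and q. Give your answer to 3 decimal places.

-0.147

r = Cov(p,q) / (s_p · s_q) = -4.138 / (3.617 × 7.772)
  = -4.138 / 28.1113 ≈ -0.147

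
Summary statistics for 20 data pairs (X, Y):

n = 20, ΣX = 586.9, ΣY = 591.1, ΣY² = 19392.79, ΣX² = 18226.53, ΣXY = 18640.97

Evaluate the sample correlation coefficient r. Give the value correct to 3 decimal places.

r = (nΣXY − ΣXΣY) / √[(nΣX² − (ΣX)²)(nΣY² − (ΣY)²)]
Numerator: 20×18640.97 − 586.9×591.1 = 25902.81
Denominator: √[(364530.6 − 344451.61)(387855.8 − 349399.21)] = √[20078.99 × 38456.59] = 27787.9378
r = 25902.81 / 27787.9378 ≈ 0.932

0.932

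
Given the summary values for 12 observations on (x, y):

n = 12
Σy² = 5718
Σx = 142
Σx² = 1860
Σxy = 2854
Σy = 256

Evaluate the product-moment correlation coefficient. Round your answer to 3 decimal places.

-0.816

r = (nΣxy − ΣxΣy) / √[(nΣx² − (Σx)²)(nΣy² − (Σy)²)]
Numerator: 12×2854 − 142×256 = -2104
Denominator: √[(22320 − 20164)(68616 − 65536)] = √[2156 × 3080] = 2576.9129
r = -2104 / 2576.9129 ≈ -0.816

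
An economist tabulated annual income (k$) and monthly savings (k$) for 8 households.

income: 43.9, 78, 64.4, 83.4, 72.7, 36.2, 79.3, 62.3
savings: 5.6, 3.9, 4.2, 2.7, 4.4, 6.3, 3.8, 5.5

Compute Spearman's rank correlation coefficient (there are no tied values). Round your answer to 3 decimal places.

Rank income: 2, 6, 4, 8, 5, 1, 7, 3
Rank savings: 7, 3, 4, 1, 5, 8, 2, 6
d = rank(income) − rank(savings): -5, 3, 0, 7, 0, -7, 5, -3; Σd² = 166
ρ = 1 − 6Σd² / [n(n²−1)] = 1 − 6×166 / (8×63) = 1 − 996/504 ≈ -0.976

-0.976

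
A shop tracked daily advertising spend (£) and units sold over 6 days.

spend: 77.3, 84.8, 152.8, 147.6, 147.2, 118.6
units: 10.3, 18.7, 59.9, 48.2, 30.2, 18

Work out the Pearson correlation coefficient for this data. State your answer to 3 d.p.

0.841

n = 6, Σx = 728.3, Σy = 185.3, Σx² = 94033.73, Σy² = 7603.07, Σxy = 25229.23
nΣxy − ΣxΣy = 151375.38 − 134953.99 = 16421.39
nΣx² − (Σx)² = 564202.38 − 530420.89 = 33781.49; nΣy² − (Σy)² = 45618.42 − 34336.09 = 11282.33
r = 16421.39 / √(33781.49 × 11282.33) = 16421.39 / 19522.6514 ≈ 0.841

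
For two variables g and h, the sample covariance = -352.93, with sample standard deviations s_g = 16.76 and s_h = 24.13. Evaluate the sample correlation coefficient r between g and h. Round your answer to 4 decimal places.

-0.8727

r = Cov(g,h) / (s_g · s_h) = -352.93 / (16.76 × 24.13)
  = -352.93 / 404.4188 ≈ -0.8727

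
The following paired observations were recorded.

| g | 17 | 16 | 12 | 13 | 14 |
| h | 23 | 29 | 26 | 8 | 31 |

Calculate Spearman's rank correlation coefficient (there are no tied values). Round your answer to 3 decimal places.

Rank g: 5, 4, 1, 2, 3
Rank h: 2, 4, 3, 1, 5
d = rank(g) − rank(h): 3, 0, -2, 1, -2; Σd² = 18
ρ = 1 − 6Σd² / [n(n²−1)] = 1 − 6×18 / (5×24) = 1 − 108/120 ≈ 0.100

0.100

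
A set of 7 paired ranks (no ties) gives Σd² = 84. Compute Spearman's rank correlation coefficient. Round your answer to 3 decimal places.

-0.500

ρ = 1 − 6Σd² / [n(n²−1)] = 1 − 6×84 / (7×48)
  = 1 − 504/336 = 1 − 1.5000 ≈ -0.500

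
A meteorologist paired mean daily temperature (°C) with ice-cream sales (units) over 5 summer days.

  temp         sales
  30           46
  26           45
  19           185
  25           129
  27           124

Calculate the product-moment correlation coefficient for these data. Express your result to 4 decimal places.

n = 5, Σx = 127, Σy = 529, Σx² = 3291, Σy² = 70383, Σxy = 12638
nΣxy − ΣxΣy = 63190 − 67183 = -3993
nΣx² − (Σx)² = 16455 − 16129 = 326; nΣy² − (Σy)² = 351915 − 279841 = 72074
r = -3993 / √(326 × 72074) = -3993 / 4847.2801 ≈ -0.8238

-0.8238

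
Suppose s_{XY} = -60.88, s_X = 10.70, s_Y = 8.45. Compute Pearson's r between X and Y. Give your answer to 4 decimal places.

r = Cov(X,Y) / (s_X · s_Y) = -60.88 / (10.70 × 8.45)
  = -60.88 / 90.4150 ≈ -0.6733

-0.6733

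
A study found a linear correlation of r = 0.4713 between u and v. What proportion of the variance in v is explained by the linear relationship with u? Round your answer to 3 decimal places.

r² = (0.4713)² = 0.222

0.222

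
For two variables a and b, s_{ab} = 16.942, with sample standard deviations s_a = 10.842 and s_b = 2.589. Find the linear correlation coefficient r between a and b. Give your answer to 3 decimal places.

0.604

r = Cov(a,b) / (s_a · s_b) = 16.942 / (10.842 × 2.589)
  = 16.942 / 28.0699 ≈ 0.604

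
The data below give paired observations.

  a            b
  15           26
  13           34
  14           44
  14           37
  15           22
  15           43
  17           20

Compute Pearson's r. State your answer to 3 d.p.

n = 7, Σa = 103, Σb = 226, Σa² = 1525, Σb² = 7870, Σab = 3281
nΣab − ΣaΣb = 22967 − 23278 = -311
nΣa² − (Σa)² = 10675 − 10609 = 66; nΣb² − (Σb)² = 55090 − 51076 = 4014
r = -311 / √(66 × 4014) = -311 / 514.7077 ≈ -0.604

-0.604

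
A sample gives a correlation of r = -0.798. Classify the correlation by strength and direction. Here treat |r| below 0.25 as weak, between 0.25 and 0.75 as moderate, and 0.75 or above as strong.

strong negative

r = -0.798 < 0 so the relationship is negative.
|r| = 0.798, which falls in the strong range.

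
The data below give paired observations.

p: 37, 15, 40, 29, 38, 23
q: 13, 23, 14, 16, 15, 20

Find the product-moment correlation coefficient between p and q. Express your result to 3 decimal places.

n = 6, Σp = 182, Σq = 101, Σp² = 6008, Σq² = 1775, Σpq = 2880
nΣpq − ΣpΣq = 17280 − 18382 = -1102
nΣp² − (Σp)² = 36048 − 33124 = 2924; nΣq² − (Σq)² = 10650 − 10201 = 449
r = -1102 / √(2924 × 449) = -1102 / 1145.8080 ≈ -0.962

-0.962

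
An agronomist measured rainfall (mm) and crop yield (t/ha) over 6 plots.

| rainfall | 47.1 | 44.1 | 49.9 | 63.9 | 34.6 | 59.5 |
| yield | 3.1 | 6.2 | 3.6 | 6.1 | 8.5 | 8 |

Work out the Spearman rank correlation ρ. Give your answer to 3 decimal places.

-0.314

Rank rainfall: 3, 2, 4, 6, 1, 5
Rank yield: 1, 4, 2, 3, 6, 5
d = rank(rainfall) − rank(yield): 2, -2, 2, 3, -5, 0; Σd² = 46
ρ = 1 − 6Σd² / [n(n²−1)] = 1 − 6×46 / (6×35) = 1 − 276/210 ≈ -0.314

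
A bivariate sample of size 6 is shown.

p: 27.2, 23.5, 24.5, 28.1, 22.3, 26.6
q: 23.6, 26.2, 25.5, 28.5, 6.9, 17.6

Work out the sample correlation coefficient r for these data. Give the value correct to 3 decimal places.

0.556

n = 6, Σp = 152.2, Σq = 128.3, Σp² = 3886.8, Σq² = 3063.27, Σpq = 3305.25
nΣpq − ΣpΣq = 19831.5 − 19527.26 = 304.24
nΣp² − (Σp)² = 23320.8 − 23164.84 = 155.96; nΣq² − (Σq)² = 18379.62 − 16460.89 = 1918.73
r = 304.24 / √(155.96 × 1918.73) = 304.24 / 547.0330 ≈ 0.556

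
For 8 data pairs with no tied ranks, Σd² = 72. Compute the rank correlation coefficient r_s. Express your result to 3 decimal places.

0.143

ρ = 1 − 6Σd² / [n(n²−1)] = 1 − 6×72 / (8×63)
  = 1 − 432/504 = 1 − 0.8571 ≈ 0.143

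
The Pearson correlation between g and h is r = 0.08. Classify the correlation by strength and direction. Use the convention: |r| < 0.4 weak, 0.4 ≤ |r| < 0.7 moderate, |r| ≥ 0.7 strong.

weak positive

r = 0.08 > 0 so the relationship is positive.
|r| = 0.08, which falls in the weak range.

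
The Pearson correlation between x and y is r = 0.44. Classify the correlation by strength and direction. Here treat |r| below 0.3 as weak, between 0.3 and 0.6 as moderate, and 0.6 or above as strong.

moderate positive

r = 0.44 > 0 so the relationship is positive.
|r| = 0.44, which falls in the moderate range.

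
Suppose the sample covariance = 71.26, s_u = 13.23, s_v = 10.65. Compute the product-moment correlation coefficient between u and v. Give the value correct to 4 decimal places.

0.5058

r = Cov(u,v) / (s_u · s_v) = 71.26 / (13.23 × 10.65)
  = 71.26 / 140.8995 ≈ 0.5058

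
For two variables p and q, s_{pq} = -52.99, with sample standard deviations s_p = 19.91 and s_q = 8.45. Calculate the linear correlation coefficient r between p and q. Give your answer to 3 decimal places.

r = Cov(p,q) / (s_p · s_q) = -52.99 / (19.91 × 8.45)
  = -52.99 / 168.2395 ≈ -0.315

-0.315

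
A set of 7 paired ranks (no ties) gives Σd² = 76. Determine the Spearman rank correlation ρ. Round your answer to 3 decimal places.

-0.357

ρ = 1 − 6Σd² / [n(n²−1)] = 1 − 6×76 / (7×48)
  = 1 − 456/336 = 1 − 1.3571 ≈ -0.357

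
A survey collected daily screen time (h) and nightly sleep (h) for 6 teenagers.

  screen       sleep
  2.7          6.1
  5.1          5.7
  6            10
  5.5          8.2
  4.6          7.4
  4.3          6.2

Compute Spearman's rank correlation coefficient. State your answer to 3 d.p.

Rank screen: 1, 4, 6, 5, 3, 2
Rank sleep: 2, 1, 6, 5, 4, 3
d = rank(screen) − rank(sleep): -1, 3, 0, 0, -1, -1; Σd² = 12
ρ = 1 − 6Σd² / [n(n²−1)] = 1 − 6×12 / (6×35) = 1 − 72/210 ≈ 0.657

0.657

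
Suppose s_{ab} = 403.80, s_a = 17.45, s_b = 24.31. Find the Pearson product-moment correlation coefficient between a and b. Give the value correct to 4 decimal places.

r = Cov(a,b) / (s_a · s_b) = 403.80 / (17.45 × 24.31)
  = 403.80 / 424.2095 ≈ 0.9519

0.9519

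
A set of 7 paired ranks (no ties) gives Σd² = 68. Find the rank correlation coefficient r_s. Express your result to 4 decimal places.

-0.2143

ρ = 1 − 6Σd² / [n(n²−1)] = 1 − 6×68 / (7×48)
  = 1 − 408/336 = 1 − 1.21429 ≈ -0.2143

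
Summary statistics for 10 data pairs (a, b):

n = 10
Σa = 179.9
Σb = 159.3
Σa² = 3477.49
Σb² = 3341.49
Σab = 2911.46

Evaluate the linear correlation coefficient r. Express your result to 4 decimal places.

0.1037

r = (nΣab − ΣaΣb) / √[(nΣa² − (Σa)²)(nΣb² − (Σb)²)]
Numerator: 10×2911.46 − 179.9×159.3 = 456.53
Denominator: √[(34774.9 − 32364.01)(33414.9 − 25376.49)] = √[2410.89 × 8038.41] = 4402.2406
r = 456.53 / 4402.2406 ≈ 0.1037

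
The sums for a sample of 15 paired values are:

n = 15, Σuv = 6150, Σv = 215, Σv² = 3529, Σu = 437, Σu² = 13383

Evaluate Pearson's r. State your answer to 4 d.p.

-0.2105

r = (nΣuv − ΣuΣv) / √[(nΣu² − (Σu)²)(nΣv² − (Σv)²)]
Numerator: 15×6150 − 437×215 = -1705
Denominator: √[(200745 − 190969)(52935 − 46225)] = √[9776 × 6710] = 8099.1950
r = -1705 / 8099.1950 ≈ -0.2105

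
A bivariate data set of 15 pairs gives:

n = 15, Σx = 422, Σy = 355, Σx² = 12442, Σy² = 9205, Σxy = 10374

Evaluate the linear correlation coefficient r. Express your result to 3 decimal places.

0.572

r = (nΣxy − ΣxΣy) / √[(nΣx² − (Σx)²)(nΣy² − (Σy)²)]
Numerator: 15×10374 − 422×355 = 5800
Denominator: √[(186630 − 178084)(138075 − 126025)] = √[8546 × 12050] = 10147.8717
r = 5800 / 10147.8717 ≈ 0.572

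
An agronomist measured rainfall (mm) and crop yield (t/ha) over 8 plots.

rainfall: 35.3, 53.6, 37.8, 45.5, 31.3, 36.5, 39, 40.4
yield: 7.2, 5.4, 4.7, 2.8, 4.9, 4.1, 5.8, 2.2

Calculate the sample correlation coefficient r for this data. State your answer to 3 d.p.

n = 8, Σx = 319.4, Σy = 37.1, Σx² = 13083.24, Σy² = 190.23, Σxy = 1466.76
nΣxy − ΣxΣy = 11734.08 − 11849.74 = -115.66
nΣx² − (Σx)² = 104665.92 − 102016.36 = 2649.56; nΣy² − (Σy)² = 1521.84 − 1376.41 = 145.43
r = -115.66 / √(2649.56 × 145.43) = -115.66 / 620.7459 ≈ -0.186

-0.186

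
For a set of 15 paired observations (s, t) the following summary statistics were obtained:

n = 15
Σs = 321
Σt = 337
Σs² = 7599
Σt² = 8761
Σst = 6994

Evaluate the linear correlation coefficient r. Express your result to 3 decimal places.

r = (nΣst − ΣsΣt) / √[(nΣs² − (Σs)²)(nΣt² − (Σt)²)]
Numerator: 15×6994 − 321×337 = -3267
Denominator: √[(113985 − 103041)(131415 − 113569)] = √[10944 × 17846] = 13975.2146
r = -3267 / 13975.2146 ≈ -0.234

-0.234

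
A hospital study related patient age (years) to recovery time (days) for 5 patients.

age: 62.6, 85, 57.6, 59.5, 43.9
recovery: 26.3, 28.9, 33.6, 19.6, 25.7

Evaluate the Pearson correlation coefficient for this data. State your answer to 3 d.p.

n = 5, Σx = 308.6, Σy = 134.1, Σx² = 19928.98, Σy² = 3700.51, Σxy = 8332.67
nΣxy − ΣxΣy = 41663.35 − 41383.26 = 280.09
nΣx² − (Σx)² = 99644.9 − 95233.96 = 4410.94; nΣy² − (Σy)² = 18502.55 − 17982.81 = 519.74
r = 280.09 / √(4410.94 × 519.74) = 280.09 / 1514.1142 ≈ 0.185

0.185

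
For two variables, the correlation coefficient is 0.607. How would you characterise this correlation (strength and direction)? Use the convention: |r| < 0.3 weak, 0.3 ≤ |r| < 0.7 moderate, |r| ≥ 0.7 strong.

moderate positive

r = 0.607 > 0 so the relationship is positive.
|r| = 0.607, which falls in the moderate range.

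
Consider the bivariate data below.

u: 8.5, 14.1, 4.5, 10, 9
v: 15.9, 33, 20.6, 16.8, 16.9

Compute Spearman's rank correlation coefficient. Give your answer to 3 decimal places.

0.300

Rank u: 2, 5, 1, 4, 3
Rank v: 1, 5, 4, 2, 3
d = rank(u) − rank(v): 1, 0, -3, 2, 0; Σd² = 14
ρ = 1 − 6Σd² / [n(n²−1)] = 1 − 6×14 / (5×24) = 1 − 84/120 ≈ 0.300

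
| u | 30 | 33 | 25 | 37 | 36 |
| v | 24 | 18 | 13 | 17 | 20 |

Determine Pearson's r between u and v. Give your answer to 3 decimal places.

0.326

n = 5, Σu = 161, Σv = 92, Σu² = 5279, Σv² = 1758, Σuv = 2988
nΣuv − ΣuΣv = 14940 − 14812 = 128
nΣu² − (Σu)² = 26395 − 25921 = 474; nΣv² − (Σv)² = 8790 − 8464 = 326
r = 128 / √(474 × 326) = 128 / 393.0954 ≈ 0.326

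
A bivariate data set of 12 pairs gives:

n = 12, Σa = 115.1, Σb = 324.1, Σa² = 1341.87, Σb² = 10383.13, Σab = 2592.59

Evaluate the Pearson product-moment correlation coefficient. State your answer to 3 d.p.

-0.829

r = (nΣab − ΣaΣb) / √[(nΣa² − (Σa)²)(nΣb² − (Σb)²)]
Numerator: 12×2592.59 − 115.1×324.1 = -6192.83
Denominator: √[(16102.44 − 13248.01)(124597.56 − 105040.81)] = √[2854.43 × 19556.75] = 7471.5041
r = -6192.83 / 7471.5041 ≈ -0.829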